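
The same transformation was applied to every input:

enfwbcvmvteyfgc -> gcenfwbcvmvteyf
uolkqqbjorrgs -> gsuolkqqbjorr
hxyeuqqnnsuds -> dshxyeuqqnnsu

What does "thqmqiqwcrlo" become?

lothqmqiqwcr

In each case the input is transformed by: move the last 2 characters to the front (rotate right by 2).
Doing the same to "thqmqiqwcrlo": "lothqmqiqwcr".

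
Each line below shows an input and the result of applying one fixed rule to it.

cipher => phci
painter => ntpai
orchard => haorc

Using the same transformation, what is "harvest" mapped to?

The pattern: delete the last 2 characters, then move the last 2 characters to the front (rotate right by 2).
Starting from "harvest": after the first operation, "harve"; after the second, "vehar".

vehar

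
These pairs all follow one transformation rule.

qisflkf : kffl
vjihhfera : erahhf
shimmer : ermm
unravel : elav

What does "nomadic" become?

icad

The transformation: delete the first 3 characters, then swap the front and back halves of the string.
On "nomadic" that produces "icad".
(Check on "unravel": → "avel" → "elav" ✓)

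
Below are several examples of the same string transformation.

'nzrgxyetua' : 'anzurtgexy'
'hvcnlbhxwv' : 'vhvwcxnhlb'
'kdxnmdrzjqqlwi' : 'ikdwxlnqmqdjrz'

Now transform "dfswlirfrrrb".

bdfrsrwrlfir

In each case the input is transformed by: swap the first and last characters, then take characters alternately from the front and the back (1st, last, 2nd, 2nd-last, ...).
On "dfswlirfrrrb": the first step gives "bfswlirfrrrd", and the second then gives "bdfrsrwrlfir".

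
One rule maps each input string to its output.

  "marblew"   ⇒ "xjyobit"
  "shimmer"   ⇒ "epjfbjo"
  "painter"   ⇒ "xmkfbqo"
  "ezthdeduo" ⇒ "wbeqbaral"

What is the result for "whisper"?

etpfbmo

The transformation: shift every letter 3 places backward in the alphabet (wrapping around), then swap each adjacent pair of characters (1↔2, 3↔4, ...).
For "whisper", step one produces "tefpmbo"; step two turns that into "etpfbmo".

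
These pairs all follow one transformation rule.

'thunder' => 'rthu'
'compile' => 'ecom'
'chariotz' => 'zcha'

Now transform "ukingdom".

muki

Rule — move the first 3 characters to the end (rotate left by 3), then keep only the last 4 characters.
Working it through for "ukingdom": intermediate "ngdomuki", final "muki".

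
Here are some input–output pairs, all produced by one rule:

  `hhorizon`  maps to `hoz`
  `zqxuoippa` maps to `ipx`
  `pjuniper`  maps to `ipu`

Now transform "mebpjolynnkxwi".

In each case the input is transformed by: sort the characters into alphabetical order, then keep one character in every 3, starting at position 2 (positions 2nd, 5th, 8th, ...).
Starting from "mebpjolynnkxwi": after the first operation, "beijklmnnopwxy"; after the second, "eknpy".

eknpy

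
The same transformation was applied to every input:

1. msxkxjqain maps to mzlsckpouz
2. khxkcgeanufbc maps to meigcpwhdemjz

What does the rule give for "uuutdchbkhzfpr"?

The rule is to move the first 3 characters to the end (rotate left by 3), then shift every letter 2 places forward in the alphabet (wrapping around).
Applying that to "uuutdchbkhzfpr" gives "vfejdmjbhrtwww".
(Check on "khxkcgeanufbc": → "kcgeanufbckhx" → "meigcpwhdemjz" ✓)

vfejdmjbhrtwww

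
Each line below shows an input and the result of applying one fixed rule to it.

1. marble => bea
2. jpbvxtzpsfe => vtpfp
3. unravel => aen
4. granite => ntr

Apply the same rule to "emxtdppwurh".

tpwrm

Each output is the input with this applied: keep every other character starting from the second (positions 2nd, 4th, 6th, ...), then move the first character to the end.
Working it through for "emxtdppwurh": intermediate "mtpwr", final "tpwrm".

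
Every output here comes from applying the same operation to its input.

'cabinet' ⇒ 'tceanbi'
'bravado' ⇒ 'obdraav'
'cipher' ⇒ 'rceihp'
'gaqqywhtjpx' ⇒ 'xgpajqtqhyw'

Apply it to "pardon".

npoadr

The transformation: take characters alternately from the front and the back (1st, last, 2nd, 2nd-last, ...), then swap each adjacent pair of characters (1↔2, 3↔4, ...).
On "pardon": the first step gives "pnaord", and the second then gives "npoadr".
(Check on "cipher": → "crieph" → "rceihp" ✓)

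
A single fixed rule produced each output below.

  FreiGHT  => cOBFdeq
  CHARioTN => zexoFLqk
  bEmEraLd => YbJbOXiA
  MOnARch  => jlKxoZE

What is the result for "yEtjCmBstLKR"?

Each output is the input with this applied: shift every letter 3 places backward in the alphabet (wrapping around), then flip the case of every letter.
For "yEtjCmBstLKR" the result is "VbQGzJyPQiho".

VbQGzJyPQiho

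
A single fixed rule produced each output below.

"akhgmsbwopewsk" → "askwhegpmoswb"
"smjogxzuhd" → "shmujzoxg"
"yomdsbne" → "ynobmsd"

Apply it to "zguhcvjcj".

zcgjuvhc

Each output is the input with this applied: delete the last character, then take characters alternately from the front and the back (1st, last, 2nd, 2nd-last, ...).
Starting from "zguhcvjcj": after the first operation, "zguhcvjc"; after the second, "zcgjuvhc".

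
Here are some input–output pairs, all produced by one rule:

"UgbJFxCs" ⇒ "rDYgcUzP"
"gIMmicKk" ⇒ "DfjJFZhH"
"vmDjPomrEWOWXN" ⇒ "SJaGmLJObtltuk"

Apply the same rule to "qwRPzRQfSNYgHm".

NTomWonCpkvDeJ

The rule is to flip the case of every letter, then shift every letter 3 places backward in the alphabet (wrapping around).
On "qwRPzRQfSNYgHm": the first step gives "QWrpZrqFsnyGhM", and the second then gives "NTomWonCpkvDeJ".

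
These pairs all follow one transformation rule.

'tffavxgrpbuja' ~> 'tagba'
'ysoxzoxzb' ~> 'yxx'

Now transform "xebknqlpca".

What's happening: keep one character in every 3, starting at position 1 (positions 1st, 4th, 7th, ...).
Applying that to "xebknqlpca" gives "xkla".

xkla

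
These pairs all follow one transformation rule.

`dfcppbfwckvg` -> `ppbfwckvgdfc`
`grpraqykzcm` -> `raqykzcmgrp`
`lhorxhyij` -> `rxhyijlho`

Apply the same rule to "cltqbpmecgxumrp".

In each case the input is transformed by: move the first 3 characters to the end (rotate left by 3).
So "cltqbpmecgxumrp" becomes "qbpmecgxumrpclt".

qbpmecgxumrpclt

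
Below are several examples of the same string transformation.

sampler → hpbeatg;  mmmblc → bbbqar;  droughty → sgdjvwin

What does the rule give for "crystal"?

The transformation: shift every letter 11 places backward in the alphabet (wrapping around).
Doing the same to "crystal": "rgnhipa".

rgnhipa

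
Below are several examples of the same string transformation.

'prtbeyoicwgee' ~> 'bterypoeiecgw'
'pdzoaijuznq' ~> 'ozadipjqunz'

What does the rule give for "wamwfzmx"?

What's happening: move the first 3 characters to the end (rotate left by 3), then take characters alternately from the front and the back (1st, last, 2nd, 2nd-last, ...).
Doing the same to "wamwfzmx": "wmfazwmx".

wmfazwmx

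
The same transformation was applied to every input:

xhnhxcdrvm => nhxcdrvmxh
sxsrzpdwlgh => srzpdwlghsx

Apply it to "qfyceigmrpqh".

yceigmrpqhqf

Looking at the pairs, the operation is to move the first 2 characters to the end (rotate left by 2).
"qfyceigmrpqh" → "yceigmrpqhqf".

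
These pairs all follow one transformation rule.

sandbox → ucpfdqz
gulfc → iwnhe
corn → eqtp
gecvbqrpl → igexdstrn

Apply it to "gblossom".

In each case the input is transformed by: shift every letter 2 places forward in the alphabet (wrapping around).
So "gblossom" becomes "idnquuqo".

idnquuqo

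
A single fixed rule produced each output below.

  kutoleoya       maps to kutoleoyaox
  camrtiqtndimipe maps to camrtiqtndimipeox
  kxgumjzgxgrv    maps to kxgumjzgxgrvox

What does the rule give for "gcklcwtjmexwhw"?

What's happening: append "ox".
For "gcklcwtjmexwhw" the result is "gcklcwtjmexwhwox".

gcklcwtjmexwhwox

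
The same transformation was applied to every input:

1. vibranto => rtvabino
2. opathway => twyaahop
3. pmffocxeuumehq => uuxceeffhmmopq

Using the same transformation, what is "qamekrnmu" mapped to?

qruaekmmn

Each output is the input with this applied: sort the characters into alphabetical order, then move the last 3 characters to the front (rotate right by 3).
Starting from "qamekrnmu": after the first operation, "aekmmnqru"; after the second, "qruaekmmn".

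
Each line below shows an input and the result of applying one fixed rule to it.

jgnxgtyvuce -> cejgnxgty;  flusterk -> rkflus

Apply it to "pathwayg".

What's happening: move the last 2 characters to the front (rotate right by 2), then delete the last 2 characters.
On "pathwayg": the first step gives "ygpathwa", and the second then gives "ygpath".

ygpath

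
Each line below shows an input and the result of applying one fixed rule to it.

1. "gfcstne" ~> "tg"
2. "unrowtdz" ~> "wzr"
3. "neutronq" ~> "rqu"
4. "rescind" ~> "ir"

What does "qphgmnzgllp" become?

mgph

In each case the input is transformed by: move the first 3 characters to the end (rotate left by 3), then keep one character in every 3, starting at position 2 (positions 2nd, 5th, 8th, ...).
Working it through for "qphgmnzgllp": intermediate "gmnzgllpqph", final "mgph".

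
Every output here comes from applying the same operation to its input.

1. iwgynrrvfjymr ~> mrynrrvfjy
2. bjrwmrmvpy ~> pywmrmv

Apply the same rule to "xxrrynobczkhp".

Rule — delete the first 3 characters, then move the last 2 characters to the front (rotate right by 2).
Applying that to "xxrrynobczkhp" gives "hprynobczk".

hprynobczk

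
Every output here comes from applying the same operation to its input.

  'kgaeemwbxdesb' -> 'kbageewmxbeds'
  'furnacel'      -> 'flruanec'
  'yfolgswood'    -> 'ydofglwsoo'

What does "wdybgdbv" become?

wvydgbbd

In each case the input is transformed by: move the last character to the front, then swap each adjacent pair of characters (1↔2, 3↔4, ...).
Starting from "wdybgdbv": after the first operation, "vwdybgdb"; after the second, "wvydgbbd".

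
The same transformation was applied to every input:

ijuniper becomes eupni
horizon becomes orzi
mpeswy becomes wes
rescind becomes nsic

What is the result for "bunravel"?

envra

Rule — take characters alternately from the front and the back (1st, last, 2nd, 2nd-last, ...), then delete the first 3 characters.
Working it through for "bunravel": intermediate "bluenvra", final "envra".
(Check on "ijuniper": → "irjeupni" → "eupni" ✓)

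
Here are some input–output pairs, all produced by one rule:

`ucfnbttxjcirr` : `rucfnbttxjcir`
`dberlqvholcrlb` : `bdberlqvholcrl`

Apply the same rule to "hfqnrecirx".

What's happening: move the last character to the front.
On "hfqnrecirx" that produces "xhfqnrecir".

xhfqnrecir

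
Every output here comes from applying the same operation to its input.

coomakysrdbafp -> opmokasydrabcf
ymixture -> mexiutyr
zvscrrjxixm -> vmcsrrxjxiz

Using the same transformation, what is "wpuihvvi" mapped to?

Rule — swap the first and last characters, then swap each adjacent pair of characters (1↔2, 3↔4, ...).
On "wpuihvvi": the first step gives "ipuihvvw", and the second then gives "piiuvhwv".
(Check on "coomakysrdbafp": → "poomakysrdbafc" → "opmokasydrabcf" ✓)

piiuvhwv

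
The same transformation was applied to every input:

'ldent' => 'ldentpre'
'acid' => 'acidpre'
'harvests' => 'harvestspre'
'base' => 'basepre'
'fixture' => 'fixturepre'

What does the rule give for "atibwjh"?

atibwjhpre

The rule is to append "pre".
Applying that to "atibwjh" gives "atibwjhpre".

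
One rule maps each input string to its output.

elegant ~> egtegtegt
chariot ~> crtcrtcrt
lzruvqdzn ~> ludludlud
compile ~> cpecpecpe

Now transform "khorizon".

The transformation: keep one character in every 3, starting at position 1 (positions 1st, 4th, 7th, ...), then write the whole string 3 times in a row.
Doing the same to "khorizon": "krokrokro".

krokrokro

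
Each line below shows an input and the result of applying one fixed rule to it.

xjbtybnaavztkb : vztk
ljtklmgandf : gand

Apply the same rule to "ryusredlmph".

Looking at the pairs, the operation is to move the last character to the front, then keep only the last 4 characters.
Applying both steps to "ryusredlmph": "hryusredlmp", then "dlmp".

dlmp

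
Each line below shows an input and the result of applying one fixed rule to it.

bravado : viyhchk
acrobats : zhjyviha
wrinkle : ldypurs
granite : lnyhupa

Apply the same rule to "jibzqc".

The rule is to move the last character to the front, then shift every letter 7 places forward in the alphabet (wrapping around).
Doing the same to "jibzqc": "jqpigx".

jqpigx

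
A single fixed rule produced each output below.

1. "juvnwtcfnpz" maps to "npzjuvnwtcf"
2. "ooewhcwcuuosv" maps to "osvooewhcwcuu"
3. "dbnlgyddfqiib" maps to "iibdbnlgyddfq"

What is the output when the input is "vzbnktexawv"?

awvvzbnktex

What's happening: move the last 3 characters to the front (rotate right by 3).
"vzbnktexawv" → "awvvzbnktex".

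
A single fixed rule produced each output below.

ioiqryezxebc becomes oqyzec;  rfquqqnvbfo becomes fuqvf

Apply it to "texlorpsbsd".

elrss

Each output is the input with this applied: keep every other character starting from the second (positions 2nd, 4th, 6th, ...).
So "texlorpsbsd" becomes "elrss".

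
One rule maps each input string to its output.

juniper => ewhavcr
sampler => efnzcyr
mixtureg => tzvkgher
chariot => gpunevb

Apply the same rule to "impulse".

rvzchyf

Each output is the input with this applied: move the last character to the front, then shift every letter 13 places forward in the alphabet (wrapping around) — i.e. ROT13.
On "impulse" that produces "rvzchyf".
(Check on "mixtureg": → "gmixture" → "tzvkgher" ✓)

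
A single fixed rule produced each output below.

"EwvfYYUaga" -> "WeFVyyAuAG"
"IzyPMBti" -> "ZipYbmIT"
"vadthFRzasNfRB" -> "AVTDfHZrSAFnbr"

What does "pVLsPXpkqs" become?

vPSlxpKPSQ

The pattern: flip the case of every letter, then swap each adjacent pair of characters (1↔2, 3↔4, ...).
Applying both steps to "pVLsPXpkqs": "PvlSpxPKQS", then "vPSlxpKPSQ".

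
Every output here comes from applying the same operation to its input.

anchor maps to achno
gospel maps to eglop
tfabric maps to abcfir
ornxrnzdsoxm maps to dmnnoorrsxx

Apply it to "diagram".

aadgim

The rule is to sort the characters into alphabetical order, then delete the last character.
Applying both steps to "diagram": "aadgimr", then "aadgim".
(Check on "tfabric": → "abcfirt" → "abcfir" ✓)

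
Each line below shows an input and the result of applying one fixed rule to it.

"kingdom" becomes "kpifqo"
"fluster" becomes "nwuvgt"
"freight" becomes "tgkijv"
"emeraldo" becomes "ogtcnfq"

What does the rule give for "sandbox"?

Rule — shift every letter 2 places forward in the alphabet (wrapping around), then delete the first character.
"sandbox" → "ucpfdqz" → "cpfdqz".
(Check on "kingdom": → "mkpifqo" → "kpifqo" ✓)

cpfdqz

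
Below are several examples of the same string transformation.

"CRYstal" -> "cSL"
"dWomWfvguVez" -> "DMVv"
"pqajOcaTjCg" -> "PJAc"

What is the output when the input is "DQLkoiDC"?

In each case the input is transformed by: keep one character in every 3, starting at position 1 (positions 1st, 4th, 7th, ...), then flip the case of every letter.
For "DQLkoiDC", step one produces "DkD"; step two turns that into "dKd".

dKd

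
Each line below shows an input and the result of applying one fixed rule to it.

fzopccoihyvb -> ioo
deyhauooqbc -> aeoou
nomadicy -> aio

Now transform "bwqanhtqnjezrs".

ae

Rule — sort the characters into alphabetical order, then keep only the vowels.
Starting from "bwqanhtqnjezrs": after the first operation, "abehjnnqqrstwz"; after the second, "ae".
(Check on "fzopccoihyvb": → "bccfhioopvyz" → "ioo" ✓)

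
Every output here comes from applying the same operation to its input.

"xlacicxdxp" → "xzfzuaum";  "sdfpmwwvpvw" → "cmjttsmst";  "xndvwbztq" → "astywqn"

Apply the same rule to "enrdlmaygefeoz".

Looking at the pairs, the operation is to shift every letter 3 places backward in the alphabet (wrapping around), then delete the first 2 characters.
For "enrdlmaygefeoz" the result is "oaijxvdbcblw".

oaijxvdbcblw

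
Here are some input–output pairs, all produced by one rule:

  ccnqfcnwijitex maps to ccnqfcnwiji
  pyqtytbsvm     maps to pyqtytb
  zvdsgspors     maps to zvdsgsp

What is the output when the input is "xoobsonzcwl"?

xoobsonz

In each case the input is transformed by: delete the last 3 characters.
Doing the same to "xoobsonzcwl": "xoobsonz".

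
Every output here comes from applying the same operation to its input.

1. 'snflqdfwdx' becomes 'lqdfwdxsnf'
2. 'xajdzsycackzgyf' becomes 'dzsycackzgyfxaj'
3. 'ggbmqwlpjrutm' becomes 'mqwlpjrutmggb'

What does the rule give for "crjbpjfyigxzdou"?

Each output is the input with this applied: move the first 3 characters to the end (rotate left by 3).
On "crjbpjfyigxzdou" that produces "bpjfyigxzdoucrj".

bpjfyigxzdoucrj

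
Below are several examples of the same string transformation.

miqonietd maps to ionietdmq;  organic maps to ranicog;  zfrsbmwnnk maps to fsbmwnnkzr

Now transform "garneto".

What's happening: move the first 2 characters to the end (rotate left by 2), then swap the first and last characters.
"garneto" → "rnetoga" → "anetogr".

anetogr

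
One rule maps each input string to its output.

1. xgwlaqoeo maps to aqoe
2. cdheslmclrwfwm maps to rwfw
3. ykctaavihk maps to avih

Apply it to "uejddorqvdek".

Looking at the pairs, the operation is to delete the last character, then keep only the last 4 characters.
Doing the same to "uejddorqvdek": "qvde".

qvde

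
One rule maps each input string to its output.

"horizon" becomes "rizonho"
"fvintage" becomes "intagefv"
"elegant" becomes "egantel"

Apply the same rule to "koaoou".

aoouko

The pattern: move the first 2 characters to the end (rotate left by 2).
For "koaoou" the result is "aoouko".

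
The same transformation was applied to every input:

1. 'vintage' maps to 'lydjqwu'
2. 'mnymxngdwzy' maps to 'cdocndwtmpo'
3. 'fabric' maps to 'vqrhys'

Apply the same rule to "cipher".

syfxuh

What's happening: shift every letter 10 places backward in the alphabet (wrapping around).
Doing the same to "cipher": "syfxuh".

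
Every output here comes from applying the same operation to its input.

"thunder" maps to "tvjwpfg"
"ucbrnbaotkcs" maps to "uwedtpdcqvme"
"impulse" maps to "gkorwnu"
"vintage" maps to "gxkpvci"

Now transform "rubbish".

In each case the input is transformed by: move the last character to the front, then shift every letter 2 places forward in the alphabet (wrapping around).
"rubbish" → "hrubbis" → "jtwddku".

jtwddku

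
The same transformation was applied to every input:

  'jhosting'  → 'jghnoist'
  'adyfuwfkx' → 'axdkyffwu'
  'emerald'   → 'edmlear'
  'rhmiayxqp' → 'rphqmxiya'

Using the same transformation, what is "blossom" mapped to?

Looking at the pairs, the operation is to take characters alternately from the front and the back (1st, last, 2nd, 2nd-last, ...).
"blossom" → "bmlooss".

bmlooss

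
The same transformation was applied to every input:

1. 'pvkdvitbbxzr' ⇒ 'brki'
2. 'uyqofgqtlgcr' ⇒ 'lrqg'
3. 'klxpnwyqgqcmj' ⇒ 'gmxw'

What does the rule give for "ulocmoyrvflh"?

vhoo

In each case the input is transformed by: keep one character in every 3, starting at position 3 (positions 3rd, 6th, 9th, ...), then swap the front and back halves of the string.
"ulocmoyrvflh" → "oovh" → "vhoo".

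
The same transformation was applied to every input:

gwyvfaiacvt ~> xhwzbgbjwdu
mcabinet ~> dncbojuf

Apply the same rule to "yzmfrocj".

Rule — shift every letter 1 place forward in the alphabet (wrapping around), then swap each adjacent pair of characters (1↔2, 3↔4, ...).
Working it through for "yzmfrocj": intermediate "zangspdk", final "azgnpskd".

azgnpskd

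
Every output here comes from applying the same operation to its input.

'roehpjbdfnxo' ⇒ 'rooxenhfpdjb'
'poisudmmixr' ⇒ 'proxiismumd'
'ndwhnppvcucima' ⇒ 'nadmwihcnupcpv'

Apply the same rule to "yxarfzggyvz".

In each case the input is transformed by: take characters alternately from the front and the back (1st, last, 2nd, 2nd-last, ...).
Doing the same to "yxarfzggyvz": "yzxvayrgfgz".

yzxvayrgfgz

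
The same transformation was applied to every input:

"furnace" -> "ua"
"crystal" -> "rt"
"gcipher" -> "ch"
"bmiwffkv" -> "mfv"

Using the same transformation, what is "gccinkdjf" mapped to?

cnj

The transformation: keep one character in every 3, starting at position 2 (positions 2nd, 5th, 8th, ...).
Applying that to "gccinkdjf" gives "cnj".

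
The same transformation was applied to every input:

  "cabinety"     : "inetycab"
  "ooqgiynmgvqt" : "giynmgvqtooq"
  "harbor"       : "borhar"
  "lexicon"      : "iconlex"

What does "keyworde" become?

The pattern: move the first 3 characters to the end (rotate left by 3).
For "keyworde" the result is "wordekey".

wordekey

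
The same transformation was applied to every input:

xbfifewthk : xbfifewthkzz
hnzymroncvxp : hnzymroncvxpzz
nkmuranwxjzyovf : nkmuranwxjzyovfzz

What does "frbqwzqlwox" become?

frbqwzqlwoxzz

Each output is the input with this applied: append "zz".
On "frbqwzqlwox" that produces "frbqwzqlwoxzz".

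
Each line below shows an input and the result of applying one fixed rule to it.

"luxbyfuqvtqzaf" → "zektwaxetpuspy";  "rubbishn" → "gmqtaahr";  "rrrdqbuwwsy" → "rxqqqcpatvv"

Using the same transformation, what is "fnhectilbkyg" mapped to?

xfemgdbshkaj

Rule — move the last 2 characters to the front (rotate right by 2), then shift every letter 1 place backward in the alphabet (wrapping around).
On "fnhectilbkyg": the first step gives "ygfnhectilbk", and the second then gives "xfemgdbshkaj".
(Check on "rubbishn": → "hnrubbis" → "gmqtaahr" ✓)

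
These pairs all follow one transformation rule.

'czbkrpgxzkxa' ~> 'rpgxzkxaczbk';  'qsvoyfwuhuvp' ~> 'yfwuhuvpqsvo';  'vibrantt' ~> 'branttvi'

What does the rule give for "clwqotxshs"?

In each case the input is transformed by: swap the front and back halves of the string, then move the last 2 characters to the front (rotate right by 2).
So "clwqotxshs" becomes "qotxshsclw".
(Check on "vibrantt": → "anttvibr" → "branttvi" ✓)

qotxshsclw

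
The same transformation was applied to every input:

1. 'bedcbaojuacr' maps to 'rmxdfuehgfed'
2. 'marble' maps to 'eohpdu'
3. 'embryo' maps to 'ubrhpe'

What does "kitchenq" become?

Each output is the input with this applied: shift every letter 3 places forward in the alphabet (wrapping around), then swap the front and back halves of the string.
Working it through for "kitchenq": intermediate "nlwfkhqt", final "khqtnlwf".

khqtnlwf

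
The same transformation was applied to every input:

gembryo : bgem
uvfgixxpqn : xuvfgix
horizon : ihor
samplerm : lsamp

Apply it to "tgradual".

The pattern: delete the last 3 characters, then move the last character to the front.
Applying both steps to "tgradual": "tgrad", then "dtgra".

dtgra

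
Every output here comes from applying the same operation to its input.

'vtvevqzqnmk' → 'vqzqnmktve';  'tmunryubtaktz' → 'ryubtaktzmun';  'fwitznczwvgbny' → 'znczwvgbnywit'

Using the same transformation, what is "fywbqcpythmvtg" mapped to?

In each case the input is transformed by: delete the first character, then move the first 3 characters to the end (rotate left by 3).
Doing the same to "fywbqcpythmvtg": "qcpythmvtgywb".

qcpythmvtgywb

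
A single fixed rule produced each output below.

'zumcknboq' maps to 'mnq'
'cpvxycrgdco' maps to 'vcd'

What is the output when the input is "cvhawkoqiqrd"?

hkid

In each case the input is transformed by: keep one character in every 3, starting at position 3 (positions 3rd, 6th, 9th, ...).
For "cvhawkoqiqrd" the result is "hkid".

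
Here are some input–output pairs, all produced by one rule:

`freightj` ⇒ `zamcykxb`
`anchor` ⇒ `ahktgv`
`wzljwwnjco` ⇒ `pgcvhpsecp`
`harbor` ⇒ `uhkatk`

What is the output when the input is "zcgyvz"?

rossvz

Rule — swap the front and back halves of the string, then shift every letter 7 places backward in the alphabet (wrapping around).
Applying both steps to "zcgyvz": "yvzzcg", then "rossvz".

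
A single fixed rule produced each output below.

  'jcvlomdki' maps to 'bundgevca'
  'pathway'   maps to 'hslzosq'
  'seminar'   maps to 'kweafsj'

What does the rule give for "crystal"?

ujqklsd

The transformation: shift every letter 8 places backward in the alphabet (wrapping around).
For "crystal" the result is "ujqklsd".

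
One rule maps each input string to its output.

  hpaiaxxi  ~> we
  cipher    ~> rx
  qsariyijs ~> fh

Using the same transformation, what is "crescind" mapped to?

rg

The pattern: shift every letter 11 places backward in the alphabet (wrapping around), then keep only the first 2 characters.
On "crescind": the first step gives "rgthrxcs", and the second then gives "rg".
(Check on "qsariyijs": → "fhpgxnxyh" → "fh" ✓)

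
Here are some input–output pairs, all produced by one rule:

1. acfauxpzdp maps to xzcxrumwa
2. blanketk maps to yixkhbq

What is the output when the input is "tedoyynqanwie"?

qbalvvknxktf

Looking at the pairs, the operation is to delete the last character, then shift every letter 3 places backward in the alphabet (wrapping around).
For "tedoyynqanwie", step one produces "tedoyynqanwi"; step two turns that into "qbalvvknxktf".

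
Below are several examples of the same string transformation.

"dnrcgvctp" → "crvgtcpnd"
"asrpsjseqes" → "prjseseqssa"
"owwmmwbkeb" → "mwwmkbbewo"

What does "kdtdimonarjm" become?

What's happening: swap each adjacent pair of characters (1↔2, 3↔4, ...), then move the first 2 characters to the end (rotate left by 2).
Doing the same to "kdtdimonarjm": "dtminoramjdk".
(Check on "owwmmwbkeb": → "womwwmkbbe" → "mwwmkbbewo" ✓)

dtminoramjdk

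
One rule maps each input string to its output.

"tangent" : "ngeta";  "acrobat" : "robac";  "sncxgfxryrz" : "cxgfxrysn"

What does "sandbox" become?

ndbsa

Each output is the input with this applied: delete the last 2 characters, then move the first 2 characters to the end (rotate left by 2).
"sandbox" → "sandb" → "ndbsa".
(Check on "sncxgfxryrz": → "sncxgfxry" → "cxgfxrysn" ✓)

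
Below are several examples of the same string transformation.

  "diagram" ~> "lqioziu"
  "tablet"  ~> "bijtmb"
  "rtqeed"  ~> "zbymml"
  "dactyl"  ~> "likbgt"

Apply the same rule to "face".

nikm

In each case the input is transformed by: shift every letter 8 places forward in the alphabet (wrapping around).
On "face" that produces "nikm".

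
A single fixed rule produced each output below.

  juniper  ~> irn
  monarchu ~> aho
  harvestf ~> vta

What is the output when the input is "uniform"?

What's happening: move the first 3 characters to the end (rotate left by 3), then keep one character in every 3, starting at position 1 (positions 1st, 4th, 7th, ...).
"uniform" → "formuni" → "fmi".
(Check on "monarchu": → "archumon" → "aho" ✓)

fmi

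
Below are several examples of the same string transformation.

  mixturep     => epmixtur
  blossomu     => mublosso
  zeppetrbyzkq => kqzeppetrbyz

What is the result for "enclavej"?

ejenclav

The rule is to move the last 2 characters to the front (rotate right by 2).
Applying that to "enclavej" gives "ejenclav".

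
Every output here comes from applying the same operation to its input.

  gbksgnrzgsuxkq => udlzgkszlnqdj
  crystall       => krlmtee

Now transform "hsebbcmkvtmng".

lxuuvfdomfgz

Rule — delete the first character, then shift every letter 7 places backward in the alphabet (wrapping around).
Working it through for "hsebbcmkvtmng": intermediate "sebbcmkvtmng", final "lxuuvfdomfgz".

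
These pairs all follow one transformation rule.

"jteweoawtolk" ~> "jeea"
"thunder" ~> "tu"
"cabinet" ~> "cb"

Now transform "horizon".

Looking at the pairs, the operation is to keep every other character starting from the first (positions 1st, 3rd, 5th, ...), then delete the last 2 characters.
Applying both steps to "horizon": "hrzn", then "hr".
(Check on "thunder": → "tudr" → "tu" ✓)

hr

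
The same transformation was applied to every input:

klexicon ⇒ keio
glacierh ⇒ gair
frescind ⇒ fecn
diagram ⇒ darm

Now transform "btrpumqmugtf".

In each case the input is transformed by: keep every other character starting from the first (positions 1st, 3rd, 5th, ...).
For "btrpumqmugtf" the result is "bruqut".

bruqut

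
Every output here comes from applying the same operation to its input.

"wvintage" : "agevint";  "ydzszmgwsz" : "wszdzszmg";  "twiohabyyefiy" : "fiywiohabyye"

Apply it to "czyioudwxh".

Each output is the input with this applied: delete the first character, then move the last 3 characters to the front (rotate right by 3).
Working it through for "czyioudwxh": intermediate "zyioudwxh", final "wxhzyioud".

wxhzyioud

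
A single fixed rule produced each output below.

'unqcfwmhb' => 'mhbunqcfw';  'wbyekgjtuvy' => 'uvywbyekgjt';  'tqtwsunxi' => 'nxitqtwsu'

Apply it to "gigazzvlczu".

czugigazzvl

In each case the input is transformed by: move the last 3 characters to the front (rotate right by 3).
"gigazzvlczu" → "czugigazzvl".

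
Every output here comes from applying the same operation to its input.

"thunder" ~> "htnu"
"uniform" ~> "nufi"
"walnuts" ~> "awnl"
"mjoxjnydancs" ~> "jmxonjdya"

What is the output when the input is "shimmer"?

hsmi

The pattern: delete the last 3 characters, then swap each adjacent pair of characters (1↔2, 3↔4, ...).
"shimmer" → "hsmi".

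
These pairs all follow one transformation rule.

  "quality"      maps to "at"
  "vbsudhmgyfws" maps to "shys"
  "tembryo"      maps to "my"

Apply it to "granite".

Each output is the input with this applied: keep one character in every 3, starting at position 3 (positions 3rd, 6th, 9th, ...).
Applying that to "granite" gives "at".

at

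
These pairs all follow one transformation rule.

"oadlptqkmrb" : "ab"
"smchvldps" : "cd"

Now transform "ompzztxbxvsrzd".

Rule — sort the characters into alphabetical order, then keep only the first 2 characters.
So "ompzztxbxvsrzd" becomes "bd".

bd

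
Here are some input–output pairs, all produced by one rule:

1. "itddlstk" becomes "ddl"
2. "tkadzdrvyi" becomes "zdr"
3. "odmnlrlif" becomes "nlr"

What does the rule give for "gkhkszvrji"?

szv

Rule — move the last 3 characters to the front (rotate right by 3), then keep only the last 3 characters.
Starting from "gkhkszvrji": after the first operation, "rjigkhkszv"; after the second, "szv".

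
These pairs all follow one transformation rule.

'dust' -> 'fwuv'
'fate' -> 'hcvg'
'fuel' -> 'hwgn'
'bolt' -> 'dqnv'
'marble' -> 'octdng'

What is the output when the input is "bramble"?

Looking at the pairs, the operation is to shift every letter 2 places forward in the alphabet (wrapping around).
Applying that to "bramble" gives "dtcodng".

dtcodng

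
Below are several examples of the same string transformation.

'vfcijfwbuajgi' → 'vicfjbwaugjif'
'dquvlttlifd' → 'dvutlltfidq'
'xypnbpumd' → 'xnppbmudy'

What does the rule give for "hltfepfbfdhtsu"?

Each output is the input with this applied: swap each adjacent pair of characters (1↔2, 3↔4, ...), then move the first character to the end.
"hltfepfbfdhtsu" → "lhftpebfdfthus" → "hftpebfdfthusl".

hftpebfdfthusl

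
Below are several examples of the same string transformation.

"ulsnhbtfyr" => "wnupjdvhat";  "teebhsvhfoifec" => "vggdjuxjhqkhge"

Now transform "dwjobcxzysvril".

Looking at the pairs, the operation is to shift every letter 2 places forward in the alphabet (wrapping around).
"dwjobcxzysvril" → "fylqdezbauxtkn".

fylqdezbauxtkn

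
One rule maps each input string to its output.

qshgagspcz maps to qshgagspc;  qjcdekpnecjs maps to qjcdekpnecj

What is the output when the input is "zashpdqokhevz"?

zashpdqokhev

In each case the input is transformed by: delete the last character.
"zashpdqokhevz" → "zashpdqokhev".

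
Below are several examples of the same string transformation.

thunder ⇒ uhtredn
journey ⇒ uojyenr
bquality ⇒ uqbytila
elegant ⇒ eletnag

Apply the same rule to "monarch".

The rule is to move the first 3 characters to the end (rotate left by 3), then reverse the string.
On "monarch": the first step gives "archmon", and the second then gives "nomhcra".

nomhcra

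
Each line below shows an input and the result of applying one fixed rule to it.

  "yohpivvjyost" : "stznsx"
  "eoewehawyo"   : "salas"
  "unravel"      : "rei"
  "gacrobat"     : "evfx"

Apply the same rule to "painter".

The transformation: shift every letter 4 places forward in the alphabet (wrapping around), then keep every other character starting from the second (positions 2nd, 4th, 6th, ...).
Applying both steps to "painter": "temrxiv", then "eri".
(Check on "eoewehawyo": → "isiaileacs" → "salas" ✓)

eri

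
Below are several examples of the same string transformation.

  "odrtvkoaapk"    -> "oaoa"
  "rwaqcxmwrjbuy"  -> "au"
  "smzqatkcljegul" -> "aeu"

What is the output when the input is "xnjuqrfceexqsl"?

uee

Looking at the pairs, the operation is to swap each adjacent pair of characters (1↔2, 3↔4, ...), then keep only the vowels.
For "xnjuqrfceexqsl", step one produces "nxujrqcfeeqxls"; step two turns that into "uee".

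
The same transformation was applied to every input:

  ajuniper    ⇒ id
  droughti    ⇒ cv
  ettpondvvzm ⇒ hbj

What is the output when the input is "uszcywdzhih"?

nkv

Looking at the pairs, the operation is to shift every letter 12 places backward in the alphabet (wrapping around), then keep one character in every 3, starting at position 3 (positions 3rd, 6th, 9th, ...).
So "uszcywdzhih" becomes "nkv".
(Check on "ettpondvvzm": → "shhdcbrjjna" → "hbj" ✓)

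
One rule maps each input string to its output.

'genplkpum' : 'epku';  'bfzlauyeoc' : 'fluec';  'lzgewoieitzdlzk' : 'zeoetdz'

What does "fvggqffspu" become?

vgfsu

The pattern: keep every other character starting from the second (positions 2nd, 4th, 6th, ...).
Applying that to "fvggqffspu" gives "vgfsu".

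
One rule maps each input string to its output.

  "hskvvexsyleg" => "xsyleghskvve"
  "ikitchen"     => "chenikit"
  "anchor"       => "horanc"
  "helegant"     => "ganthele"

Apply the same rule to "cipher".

hercip

The pattern: swap the front and back halves of the string.
Applying that to "cipher" gives "hercip".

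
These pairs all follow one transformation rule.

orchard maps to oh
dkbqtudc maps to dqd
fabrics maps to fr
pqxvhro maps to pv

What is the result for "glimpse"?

gm

Rule — move the last character to the front, then keep one character in every 3, starting at position 2 (positions 2nd, 5th, 8th, ...).
Starting from "glimpse": after the first operation, "eglimps"; after the second, "gm".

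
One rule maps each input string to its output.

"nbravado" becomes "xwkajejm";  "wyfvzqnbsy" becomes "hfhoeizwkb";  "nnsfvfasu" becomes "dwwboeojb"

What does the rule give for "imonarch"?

qrvxwjal

In each case the input is transformed by: shift every letter 9 places forward in the alphabet (wrapping around), then move the last character to the front.
On "imonarch": the first step gives "rvxwjalq", and the second then gives "qrvxwjal".
(Check on "wyfvzqnbsy": → "fhoeizwkbh" → "hfhoeizwkb" ✓)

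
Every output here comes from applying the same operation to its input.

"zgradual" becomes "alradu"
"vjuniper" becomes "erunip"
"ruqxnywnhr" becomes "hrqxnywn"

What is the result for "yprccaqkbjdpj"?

pjrccaqkbjd

Looking at the pairs, the operation is to delete the first 2 characters, then move the last 2 characters to the front (rotate right by 2).
Doing the same to "yprccaqkbjdpj": "pjrccaqkbjd".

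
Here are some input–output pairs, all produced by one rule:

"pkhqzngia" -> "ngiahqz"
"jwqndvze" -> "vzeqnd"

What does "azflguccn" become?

Looking at the pairs, the operation is to delete the first 2 characters, then move the first 3 characters to the end (rotate left by 3).
For "azflguccn", step one produces "flguccn"; step two turns that into "uccnflg".
(Check on "jwqndvze": → "qndvze" → "vzeqnd" ✓)

uccnflg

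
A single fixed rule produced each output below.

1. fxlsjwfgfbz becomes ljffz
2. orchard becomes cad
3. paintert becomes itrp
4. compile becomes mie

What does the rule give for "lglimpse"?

The transformation: move the first character to the end, then keep every other character starting from the second (positions 2nd, 4th, 6th, ...).
Applying both steps to "lglimpse": "glimpsel", then "lmsl".

lmsl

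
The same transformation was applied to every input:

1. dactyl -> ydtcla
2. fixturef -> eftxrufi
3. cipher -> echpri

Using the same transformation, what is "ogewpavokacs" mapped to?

What's happening: swap each adjacent pair of characters (1↔2, 3↔4, ...), then swap the first and last characters.
Applying that to "ogewpavokacs" gives "coweapovaksg".

coweapovaksg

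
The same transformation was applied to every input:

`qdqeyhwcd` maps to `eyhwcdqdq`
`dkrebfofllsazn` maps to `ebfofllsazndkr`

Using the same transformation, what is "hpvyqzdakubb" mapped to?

yqzdakubbhpv

Each output is the input with this applied: move the first 3 characters to the end (rotate left by 3).
For "hpvyqzdakubb" the result is "yqzdakubbhpv".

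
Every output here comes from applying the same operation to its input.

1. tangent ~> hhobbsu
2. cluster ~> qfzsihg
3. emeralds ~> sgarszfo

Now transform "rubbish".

The rule is to shift every letter 12 places backward in the alphabet (wrapping around), then take characters alternately from the front and the back (1st, last, 2nd, 2nd-last, ...).
So "rubbish" becomes "fvigpwp".

fvigpwp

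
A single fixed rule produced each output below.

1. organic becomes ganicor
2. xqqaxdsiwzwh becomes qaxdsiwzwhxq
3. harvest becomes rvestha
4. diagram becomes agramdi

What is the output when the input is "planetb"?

Each output is the input with this applied: move the first 2 characters to the end (rotate left by 2).
For "planetb" the result is "anetbpl".

anetbpl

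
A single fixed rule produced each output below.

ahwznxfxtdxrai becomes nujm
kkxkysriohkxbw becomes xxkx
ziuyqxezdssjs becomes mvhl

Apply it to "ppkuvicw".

The transformation: shift every letter 13 places forward in the alphabet (wrapping around) — i.e. ROT13, then keep only the first 4 characters.
On "ppkuvicw": the first step gives "ccxhivpj", and the second then gives "ccxh".
(Check on "ziuyqxezdssjs": → "mvhldkrmqffwf" → "mvhl" ✓)

ccxh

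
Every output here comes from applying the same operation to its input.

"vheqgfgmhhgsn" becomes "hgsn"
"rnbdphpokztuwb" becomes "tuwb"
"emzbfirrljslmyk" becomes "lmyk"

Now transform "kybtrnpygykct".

ykct

Rule — keep only the last 4 characters.
So "kybtrnpygykct" becomes "ykct".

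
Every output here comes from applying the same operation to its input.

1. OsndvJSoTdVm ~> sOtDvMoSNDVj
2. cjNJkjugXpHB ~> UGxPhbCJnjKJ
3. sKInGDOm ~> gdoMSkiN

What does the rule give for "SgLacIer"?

CiERsGlA

What's happening: flip the case of every letter, then swap the front and back halves of the string.
Applying both steps to "SgLacIer": "sGlACiER", then "CiERsGlA".
(Check on "OsndvJSoTdVm": → "oSNDVjsOtDvM" → "sOtDvMoSNDVj" ✓)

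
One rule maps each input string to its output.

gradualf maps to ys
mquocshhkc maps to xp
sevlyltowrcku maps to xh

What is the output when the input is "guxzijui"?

hv

The pattern: shift every letter 13 places forward in the alphabet (wrapping around) — i.e. ROT13, then keep only the last 2 characters.
Doing the same to "guxzijui": "hv".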